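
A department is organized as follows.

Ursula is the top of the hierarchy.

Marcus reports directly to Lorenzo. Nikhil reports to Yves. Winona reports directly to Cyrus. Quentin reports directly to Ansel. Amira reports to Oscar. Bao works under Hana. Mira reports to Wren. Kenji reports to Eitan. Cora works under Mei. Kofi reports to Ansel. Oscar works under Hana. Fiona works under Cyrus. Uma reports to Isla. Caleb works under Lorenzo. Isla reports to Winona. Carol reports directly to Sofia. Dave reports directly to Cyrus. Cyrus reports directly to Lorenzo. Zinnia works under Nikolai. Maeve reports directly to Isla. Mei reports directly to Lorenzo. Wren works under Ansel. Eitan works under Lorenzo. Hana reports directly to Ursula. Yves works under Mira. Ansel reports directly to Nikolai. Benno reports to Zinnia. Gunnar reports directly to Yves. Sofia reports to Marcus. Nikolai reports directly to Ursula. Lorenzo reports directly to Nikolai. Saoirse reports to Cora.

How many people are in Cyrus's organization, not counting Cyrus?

Cyrus directly manages Winona, Fiona, Dave. Under Winona: Isla, Maeve, Uma (3). Fiona has no reports. Dave has no reports. So Cyrus's organization is 3 direct reports plus everyone under them: 4 + 1 + 1 = 6.

6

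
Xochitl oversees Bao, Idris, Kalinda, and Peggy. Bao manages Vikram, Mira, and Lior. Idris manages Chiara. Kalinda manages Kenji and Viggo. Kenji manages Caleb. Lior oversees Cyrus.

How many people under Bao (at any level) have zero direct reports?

3

The people in Bao's organization with no one reporting to them are Cyrus, Mira, Vikram. That is 3.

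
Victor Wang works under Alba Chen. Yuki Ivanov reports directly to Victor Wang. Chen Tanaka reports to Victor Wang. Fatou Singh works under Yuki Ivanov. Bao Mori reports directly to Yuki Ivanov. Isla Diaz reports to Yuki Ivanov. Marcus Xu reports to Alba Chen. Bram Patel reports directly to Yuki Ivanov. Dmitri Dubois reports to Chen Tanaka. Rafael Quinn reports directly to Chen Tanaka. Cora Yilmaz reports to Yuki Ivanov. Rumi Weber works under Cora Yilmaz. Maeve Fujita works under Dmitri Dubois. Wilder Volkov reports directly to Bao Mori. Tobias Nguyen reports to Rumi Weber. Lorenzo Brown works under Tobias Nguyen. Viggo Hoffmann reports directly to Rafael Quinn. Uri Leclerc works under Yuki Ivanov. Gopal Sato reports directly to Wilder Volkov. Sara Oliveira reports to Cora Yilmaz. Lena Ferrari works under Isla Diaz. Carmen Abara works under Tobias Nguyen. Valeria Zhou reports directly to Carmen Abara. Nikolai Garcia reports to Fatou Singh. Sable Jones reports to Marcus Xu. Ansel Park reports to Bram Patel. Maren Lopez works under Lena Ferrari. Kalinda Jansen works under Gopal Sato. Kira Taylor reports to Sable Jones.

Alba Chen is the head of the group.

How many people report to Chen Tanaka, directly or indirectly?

4

Chen Tanaka directly manages Dmitri Dubois, Rafael Quinn. Under Dmitri Dubois: Maeve Fujita (1). Under Rafael Quinn: Viggo Hoffmann (1). So Chen Tanaka's organization is 2 direct reports plus everyone under them: 2 + 2 = 4.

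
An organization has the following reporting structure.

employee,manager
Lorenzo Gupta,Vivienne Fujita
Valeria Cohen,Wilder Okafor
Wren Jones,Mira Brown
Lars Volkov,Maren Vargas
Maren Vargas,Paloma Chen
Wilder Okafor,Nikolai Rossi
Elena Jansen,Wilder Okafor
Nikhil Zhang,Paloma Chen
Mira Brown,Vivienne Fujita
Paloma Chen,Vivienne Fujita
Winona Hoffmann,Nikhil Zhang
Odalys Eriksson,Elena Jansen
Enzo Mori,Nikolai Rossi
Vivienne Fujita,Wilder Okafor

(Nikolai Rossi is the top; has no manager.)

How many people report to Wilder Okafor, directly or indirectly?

Wilder Okafor directly manages Vivienne Fujita, Elena Jansen, Valeria Cohen. Under Vivienne Fujita: Lorenzo Gupta, Paloma Chen, Nikhil Zhang, Winona Hoffmann, Maren Vargas, Lars Volkov, Mira Brown, Wren Jones (8). Under Elena Jansen: Odalys Eriksson (1). Valeria Cohen has no reports. So Wilder Okafor's organization is 3 direct reports plus everyone under them: 9 + 2 + 1 = 12.

12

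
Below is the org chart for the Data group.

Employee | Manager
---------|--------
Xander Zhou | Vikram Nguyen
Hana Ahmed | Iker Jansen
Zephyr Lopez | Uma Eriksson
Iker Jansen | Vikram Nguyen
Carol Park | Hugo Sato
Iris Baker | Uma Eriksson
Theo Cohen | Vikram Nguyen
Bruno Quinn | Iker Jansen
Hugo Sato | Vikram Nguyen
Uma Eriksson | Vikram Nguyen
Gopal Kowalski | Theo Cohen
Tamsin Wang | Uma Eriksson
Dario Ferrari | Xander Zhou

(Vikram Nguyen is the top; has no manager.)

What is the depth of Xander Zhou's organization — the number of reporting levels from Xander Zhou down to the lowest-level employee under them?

1

The longest chain under Xander Zhou runs Xander Zhou → Dario Ferrari, which is 1 level below Xander Zhou.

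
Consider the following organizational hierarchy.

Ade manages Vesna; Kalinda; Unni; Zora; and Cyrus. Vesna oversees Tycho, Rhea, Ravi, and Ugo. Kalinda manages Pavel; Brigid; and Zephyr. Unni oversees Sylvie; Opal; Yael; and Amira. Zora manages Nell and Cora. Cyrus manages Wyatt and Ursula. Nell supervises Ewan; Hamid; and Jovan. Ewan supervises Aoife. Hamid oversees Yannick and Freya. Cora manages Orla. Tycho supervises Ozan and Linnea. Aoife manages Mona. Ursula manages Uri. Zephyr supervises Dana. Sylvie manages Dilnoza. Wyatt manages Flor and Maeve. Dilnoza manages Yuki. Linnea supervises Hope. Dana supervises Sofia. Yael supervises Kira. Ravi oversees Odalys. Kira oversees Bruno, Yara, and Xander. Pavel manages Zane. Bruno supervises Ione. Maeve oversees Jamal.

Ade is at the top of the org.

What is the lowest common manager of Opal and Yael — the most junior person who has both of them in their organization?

Opal's chain of managers is Unni, Ade. Yael's chain of managers is Unni, Ade. The first manager that appears in both chains is Unni.

Unni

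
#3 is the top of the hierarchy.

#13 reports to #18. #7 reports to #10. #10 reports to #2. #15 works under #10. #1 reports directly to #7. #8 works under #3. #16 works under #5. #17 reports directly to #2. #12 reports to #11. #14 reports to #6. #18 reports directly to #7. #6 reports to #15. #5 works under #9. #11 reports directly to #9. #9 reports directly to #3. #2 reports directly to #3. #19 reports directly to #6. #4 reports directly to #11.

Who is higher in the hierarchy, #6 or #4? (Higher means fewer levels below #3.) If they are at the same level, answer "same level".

#4

#6 is 4 levels below #3; #4 is 3. #4 is higher.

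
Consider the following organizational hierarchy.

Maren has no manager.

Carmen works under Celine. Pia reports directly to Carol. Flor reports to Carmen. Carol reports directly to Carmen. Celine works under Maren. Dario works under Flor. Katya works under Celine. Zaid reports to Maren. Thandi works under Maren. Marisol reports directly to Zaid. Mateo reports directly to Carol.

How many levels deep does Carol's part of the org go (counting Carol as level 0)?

The longest chain under Carol runs Carol → Mateo, which is 1 level below Carol.

1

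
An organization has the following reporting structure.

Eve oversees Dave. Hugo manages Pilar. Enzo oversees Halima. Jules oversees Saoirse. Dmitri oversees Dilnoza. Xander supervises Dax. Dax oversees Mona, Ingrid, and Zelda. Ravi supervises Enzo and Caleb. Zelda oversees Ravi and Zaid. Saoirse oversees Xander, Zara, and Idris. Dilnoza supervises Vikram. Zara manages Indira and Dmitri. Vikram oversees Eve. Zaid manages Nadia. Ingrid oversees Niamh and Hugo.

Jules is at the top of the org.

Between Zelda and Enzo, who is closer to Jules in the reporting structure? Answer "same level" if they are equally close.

Zelda

Zelda is 4 levels below Jules; Enzo is 6. Zelda is higher.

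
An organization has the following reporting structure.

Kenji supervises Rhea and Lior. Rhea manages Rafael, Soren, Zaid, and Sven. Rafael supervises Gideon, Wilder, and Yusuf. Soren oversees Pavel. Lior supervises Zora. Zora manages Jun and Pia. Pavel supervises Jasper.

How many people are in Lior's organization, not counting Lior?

Lior directly manages Zora. Under Zora: Pia, Jun (2). That's 3 in total.

3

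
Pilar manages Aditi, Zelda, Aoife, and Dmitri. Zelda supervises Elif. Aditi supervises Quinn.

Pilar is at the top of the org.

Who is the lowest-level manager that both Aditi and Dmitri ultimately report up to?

Pilar

Aditi's chain of managers is Pilar. Dmitri's chain of managers is Pilar. The first manager that appears in both chains is Pilar.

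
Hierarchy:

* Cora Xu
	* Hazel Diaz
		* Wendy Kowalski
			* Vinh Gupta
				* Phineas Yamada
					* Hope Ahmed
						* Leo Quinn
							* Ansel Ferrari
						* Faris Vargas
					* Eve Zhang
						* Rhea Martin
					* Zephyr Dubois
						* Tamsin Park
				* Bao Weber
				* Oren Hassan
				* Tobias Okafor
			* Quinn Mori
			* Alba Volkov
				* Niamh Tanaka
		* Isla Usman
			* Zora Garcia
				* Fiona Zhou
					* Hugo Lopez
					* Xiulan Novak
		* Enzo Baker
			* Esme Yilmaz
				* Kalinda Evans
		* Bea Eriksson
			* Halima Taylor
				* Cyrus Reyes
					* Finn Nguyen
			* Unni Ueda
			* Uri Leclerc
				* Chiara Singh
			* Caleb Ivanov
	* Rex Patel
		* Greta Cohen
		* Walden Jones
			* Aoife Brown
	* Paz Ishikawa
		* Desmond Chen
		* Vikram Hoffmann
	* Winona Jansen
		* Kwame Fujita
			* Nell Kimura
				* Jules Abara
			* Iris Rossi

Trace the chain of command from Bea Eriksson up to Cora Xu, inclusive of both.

Bea Eriksson reports to Hazel Diaz. Hazel Diaz reports to Cora Xu. Cora Xu is at the top.

Bea Eriksson -> Hazel Diaz -> Cora Xu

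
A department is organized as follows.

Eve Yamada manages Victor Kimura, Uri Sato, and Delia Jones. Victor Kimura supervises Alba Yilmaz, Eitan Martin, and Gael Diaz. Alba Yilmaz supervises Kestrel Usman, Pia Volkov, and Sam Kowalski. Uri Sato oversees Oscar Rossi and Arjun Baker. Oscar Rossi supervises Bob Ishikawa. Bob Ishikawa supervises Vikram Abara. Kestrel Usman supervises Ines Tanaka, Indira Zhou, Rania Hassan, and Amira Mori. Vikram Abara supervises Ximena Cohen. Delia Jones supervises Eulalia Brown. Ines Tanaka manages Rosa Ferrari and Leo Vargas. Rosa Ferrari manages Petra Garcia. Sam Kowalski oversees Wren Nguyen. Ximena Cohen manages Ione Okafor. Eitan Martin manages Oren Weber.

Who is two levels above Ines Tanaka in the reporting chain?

Ines Tanaka reports to Kestrel Usman, and Kestrel Usman reports to Alba Yilmaz. So Ines Tanaka's skip-level manager is Alba Yilmaz.

Alba Yilmaz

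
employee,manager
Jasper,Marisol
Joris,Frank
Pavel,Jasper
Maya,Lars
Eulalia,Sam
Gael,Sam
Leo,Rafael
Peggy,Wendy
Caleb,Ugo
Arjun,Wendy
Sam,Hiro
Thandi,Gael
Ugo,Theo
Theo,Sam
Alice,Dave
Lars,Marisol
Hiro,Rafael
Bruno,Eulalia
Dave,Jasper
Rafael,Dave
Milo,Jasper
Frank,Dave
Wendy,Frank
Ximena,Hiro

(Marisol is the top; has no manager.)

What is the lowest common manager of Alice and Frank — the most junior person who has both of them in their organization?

Alice's chain of managers is Dave, Jasper, Marisol. Frank's chain of managers is Dave, Jasper, Marisol. The first manager that appears in both chains is Dave.

Dave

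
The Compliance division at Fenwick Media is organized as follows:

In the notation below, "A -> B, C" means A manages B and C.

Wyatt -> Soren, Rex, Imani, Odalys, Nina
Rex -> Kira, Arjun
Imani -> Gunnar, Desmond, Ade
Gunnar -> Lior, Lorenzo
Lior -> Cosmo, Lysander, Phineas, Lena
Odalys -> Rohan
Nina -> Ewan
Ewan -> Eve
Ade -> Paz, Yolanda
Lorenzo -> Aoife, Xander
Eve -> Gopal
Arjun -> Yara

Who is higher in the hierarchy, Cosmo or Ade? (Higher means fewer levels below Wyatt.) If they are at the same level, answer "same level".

Ade

Cosmo is 4 levels below Wyatt; Ade is 2. Ade is higher.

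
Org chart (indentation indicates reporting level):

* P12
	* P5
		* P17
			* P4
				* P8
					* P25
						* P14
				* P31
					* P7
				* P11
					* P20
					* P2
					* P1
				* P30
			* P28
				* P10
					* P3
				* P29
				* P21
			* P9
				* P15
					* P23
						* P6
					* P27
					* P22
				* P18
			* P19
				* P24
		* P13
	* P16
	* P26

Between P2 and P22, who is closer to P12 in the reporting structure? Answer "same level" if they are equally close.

same level

Both P2 and P22 are 5 levels below P12.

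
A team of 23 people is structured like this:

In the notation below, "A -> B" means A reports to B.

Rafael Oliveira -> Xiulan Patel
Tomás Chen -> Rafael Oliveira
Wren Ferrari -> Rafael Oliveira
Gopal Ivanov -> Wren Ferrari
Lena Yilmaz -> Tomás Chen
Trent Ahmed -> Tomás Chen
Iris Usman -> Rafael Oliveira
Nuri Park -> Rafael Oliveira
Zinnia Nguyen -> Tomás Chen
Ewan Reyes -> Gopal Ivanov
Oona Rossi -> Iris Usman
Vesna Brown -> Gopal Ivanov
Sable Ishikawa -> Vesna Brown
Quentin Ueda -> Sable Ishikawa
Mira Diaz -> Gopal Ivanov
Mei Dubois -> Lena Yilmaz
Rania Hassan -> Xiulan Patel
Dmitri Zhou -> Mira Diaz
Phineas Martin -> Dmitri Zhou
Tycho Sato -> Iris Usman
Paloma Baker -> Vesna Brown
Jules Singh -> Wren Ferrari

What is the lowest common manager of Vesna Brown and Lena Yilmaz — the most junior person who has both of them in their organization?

Rafael Oliveira

Vesna Brown's chain of managers is Gopal Ivanov, Wren Ferrari, Rafael Oliveira, Xiulan Patel. Lena Yilmaz's chain of managers is Tomás Chen, Rafael Oliveira, Xiulan Patel. The first manager that appears in both chains is Rafael Oliveira.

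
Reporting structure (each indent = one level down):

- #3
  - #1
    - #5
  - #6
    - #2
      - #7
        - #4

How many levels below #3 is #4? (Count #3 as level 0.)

4

Chain from #4 up to #3: #4 → #7 → #2 → #6 → #3. That is 4 steps up, so #4 is 4 levels below #3.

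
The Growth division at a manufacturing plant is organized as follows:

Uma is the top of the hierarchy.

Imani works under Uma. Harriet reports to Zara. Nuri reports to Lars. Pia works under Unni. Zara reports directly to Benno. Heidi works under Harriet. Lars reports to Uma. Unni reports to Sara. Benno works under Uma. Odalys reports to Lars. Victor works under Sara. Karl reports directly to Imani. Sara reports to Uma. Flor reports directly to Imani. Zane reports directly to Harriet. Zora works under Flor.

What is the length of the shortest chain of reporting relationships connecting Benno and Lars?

2

Benno is 1 level below Uma, and Lars is 1 level below Uma (their lowest common manager). The shortest path runs up from Benno to Uma and back down to Lars: 1 + 1 = 2 links.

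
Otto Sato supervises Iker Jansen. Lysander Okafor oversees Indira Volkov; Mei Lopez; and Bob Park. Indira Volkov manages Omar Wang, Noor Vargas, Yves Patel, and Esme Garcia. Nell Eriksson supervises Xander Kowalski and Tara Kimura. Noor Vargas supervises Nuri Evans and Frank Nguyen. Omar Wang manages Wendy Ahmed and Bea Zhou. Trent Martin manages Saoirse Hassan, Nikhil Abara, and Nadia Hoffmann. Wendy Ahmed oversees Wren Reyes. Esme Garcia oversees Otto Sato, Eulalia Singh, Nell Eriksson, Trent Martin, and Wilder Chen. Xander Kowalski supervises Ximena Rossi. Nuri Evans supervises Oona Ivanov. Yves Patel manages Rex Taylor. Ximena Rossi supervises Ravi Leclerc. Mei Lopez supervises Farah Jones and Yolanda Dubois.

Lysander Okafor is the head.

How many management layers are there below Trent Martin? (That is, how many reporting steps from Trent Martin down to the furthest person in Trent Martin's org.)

The longest chain under Trent Martin runs Trent Martin → Saoirse Hassan, which is 1 level below Trent Martin.

1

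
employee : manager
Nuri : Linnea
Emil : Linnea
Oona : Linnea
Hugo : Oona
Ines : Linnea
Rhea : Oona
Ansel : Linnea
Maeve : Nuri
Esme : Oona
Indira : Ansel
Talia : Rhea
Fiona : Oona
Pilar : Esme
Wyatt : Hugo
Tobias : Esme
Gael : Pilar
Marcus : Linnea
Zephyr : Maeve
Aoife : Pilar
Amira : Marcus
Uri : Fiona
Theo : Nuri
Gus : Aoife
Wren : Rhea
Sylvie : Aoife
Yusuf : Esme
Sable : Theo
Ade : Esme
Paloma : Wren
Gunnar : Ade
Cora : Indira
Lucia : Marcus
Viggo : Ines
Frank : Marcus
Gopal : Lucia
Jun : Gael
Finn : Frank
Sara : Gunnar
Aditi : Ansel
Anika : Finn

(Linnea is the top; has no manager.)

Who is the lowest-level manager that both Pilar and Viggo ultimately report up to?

Pilar's chain of managers is Esme, Oona, Linnea. Viggo's chain of managers is Ines, Linnea. The first manager that appears in both chains is Linnea.

Linnea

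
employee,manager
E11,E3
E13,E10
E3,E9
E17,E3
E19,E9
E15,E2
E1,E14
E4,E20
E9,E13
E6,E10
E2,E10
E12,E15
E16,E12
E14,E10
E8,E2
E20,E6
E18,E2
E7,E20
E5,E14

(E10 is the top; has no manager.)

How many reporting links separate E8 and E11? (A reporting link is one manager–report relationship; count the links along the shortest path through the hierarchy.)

6

E8 is 2 levels below E10, and E11 is 4 levels below E10 (their lowest common manager). The shortest path runs up from E8 to E10 and back down to E11: 2 + 4 = 6 links.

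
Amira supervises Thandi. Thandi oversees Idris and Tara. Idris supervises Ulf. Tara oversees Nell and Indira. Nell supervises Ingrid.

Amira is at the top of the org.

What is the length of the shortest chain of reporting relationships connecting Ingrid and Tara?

2

Ingrid is in Tara's organization: the chain from Ingrid up to Tara is Ingrid → Nell → Tara, which is 2 links.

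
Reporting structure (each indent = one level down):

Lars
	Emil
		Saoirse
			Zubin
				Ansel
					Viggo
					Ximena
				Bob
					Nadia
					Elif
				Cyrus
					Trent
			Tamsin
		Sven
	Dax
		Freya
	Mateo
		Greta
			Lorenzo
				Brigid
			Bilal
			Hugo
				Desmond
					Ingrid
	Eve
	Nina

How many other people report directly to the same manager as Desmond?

Desmond reports to Hugo, and Hugo has no other direct reports. Desmond has 0 peers.

0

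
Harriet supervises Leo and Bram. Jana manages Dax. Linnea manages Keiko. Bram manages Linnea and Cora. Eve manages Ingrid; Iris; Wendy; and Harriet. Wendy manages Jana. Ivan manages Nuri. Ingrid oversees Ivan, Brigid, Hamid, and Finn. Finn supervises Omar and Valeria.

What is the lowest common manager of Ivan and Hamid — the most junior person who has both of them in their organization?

Ivan's chain of managers is Ingrid, Eve. Hamid's chain of managers is Ingrid, Eve. The first manager that appears in both chains is Ingrid.

Ingrid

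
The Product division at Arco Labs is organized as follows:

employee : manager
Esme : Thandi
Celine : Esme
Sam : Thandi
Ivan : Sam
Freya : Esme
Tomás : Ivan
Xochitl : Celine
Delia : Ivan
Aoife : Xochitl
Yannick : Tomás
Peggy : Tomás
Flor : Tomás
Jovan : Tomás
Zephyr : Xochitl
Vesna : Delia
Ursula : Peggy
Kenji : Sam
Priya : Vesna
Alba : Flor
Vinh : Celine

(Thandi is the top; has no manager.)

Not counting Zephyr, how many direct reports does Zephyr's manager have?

1

Zephyr reports to Xochitl. Xochitl's other direct reports are Aoife — 1 peer.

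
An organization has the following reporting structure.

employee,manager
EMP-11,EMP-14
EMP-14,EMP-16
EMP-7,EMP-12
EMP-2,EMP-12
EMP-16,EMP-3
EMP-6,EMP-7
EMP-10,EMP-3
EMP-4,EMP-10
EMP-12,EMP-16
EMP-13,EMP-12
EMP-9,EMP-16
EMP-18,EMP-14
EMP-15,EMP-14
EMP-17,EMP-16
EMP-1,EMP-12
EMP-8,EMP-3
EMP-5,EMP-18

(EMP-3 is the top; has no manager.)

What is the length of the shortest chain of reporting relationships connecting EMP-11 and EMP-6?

5

EMP-11 is 2 levels below EMP-16, and EMP-6 is 3 levels below EMP-16 (their lowest common manager). The shortest path runs up from EMP-11 to EMP-16 and back down to EMP-6: 2 + 3 = 5 links.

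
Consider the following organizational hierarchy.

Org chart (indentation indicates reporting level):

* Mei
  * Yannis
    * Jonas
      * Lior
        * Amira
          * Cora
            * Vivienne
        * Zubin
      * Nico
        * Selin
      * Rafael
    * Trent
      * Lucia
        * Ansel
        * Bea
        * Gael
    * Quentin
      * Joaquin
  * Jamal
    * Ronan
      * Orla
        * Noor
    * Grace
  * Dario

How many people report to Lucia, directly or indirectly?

Lucia directly manages Ansel, Bea, Gael. Ansel has no reports. Bea has no reports. Gael has no reports. So Lucia's organization is 3 direct reports plus everyone under them: 1 + 1 + 1 = 3.

3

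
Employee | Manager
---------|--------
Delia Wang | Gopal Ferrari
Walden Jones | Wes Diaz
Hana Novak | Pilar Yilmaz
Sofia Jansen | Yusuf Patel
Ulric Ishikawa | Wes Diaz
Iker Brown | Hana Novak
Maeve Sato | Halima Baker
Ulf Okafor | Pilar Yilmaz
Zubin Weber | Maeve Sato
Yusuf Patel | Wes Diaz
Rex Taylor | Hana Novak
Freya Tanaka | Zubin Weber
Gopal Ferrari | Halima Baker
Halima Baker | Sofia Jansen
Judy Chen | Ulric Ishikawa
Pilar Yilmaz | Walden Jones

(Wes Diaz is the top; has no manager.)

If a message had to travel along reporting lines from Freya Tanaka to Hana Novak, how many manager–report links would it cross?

9

Freya Tanaka is 6 levels below Wes Diaz, and Hana Novak is 3 levels below Wes Diaz (their lowest common manager). The shortest path runs up from Freya Tanaka to Wes Diaz and back down to Hana Novak: 6 + 3 = 9 links.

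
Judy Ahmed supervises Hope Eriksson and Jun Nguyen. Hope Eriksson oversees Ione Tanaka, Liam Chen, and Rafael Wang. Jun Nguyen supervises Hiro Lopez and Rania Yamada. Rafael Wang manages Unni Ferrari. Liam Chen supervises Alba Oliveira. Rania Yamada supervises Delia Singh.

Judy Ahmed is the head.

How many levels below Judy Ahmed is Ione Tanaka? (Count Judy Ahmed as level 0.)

2

Chain from Ione Tanaka up to Judy Ahmed: Ione Tanaka → Hope Eriksson → Judy Ahmed. That is 2 steps up, so Ione Tanaka is 2 levels below Judy Ahmed.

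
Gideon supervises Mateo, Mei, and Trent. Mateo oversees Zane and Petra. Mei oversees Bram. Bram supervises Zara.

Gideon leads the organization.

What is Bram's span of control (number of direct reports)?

Bram directly manages Zara. That is 1 direct report.

1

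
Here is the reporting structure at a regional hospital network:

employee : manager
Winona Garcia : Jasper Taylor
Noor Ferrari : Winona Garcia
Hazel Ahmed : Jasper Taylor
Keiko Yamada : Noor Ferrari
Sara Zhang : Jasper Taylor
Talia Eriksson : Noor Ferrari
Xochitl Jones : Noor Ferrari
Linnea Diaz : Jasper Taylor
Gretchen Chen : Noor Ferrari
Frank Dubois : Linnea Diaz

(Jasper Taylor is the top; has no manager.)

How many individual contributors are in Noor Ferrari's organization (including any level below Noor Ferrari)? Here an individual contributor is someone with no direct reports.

The people in Noor Ferrari's organization with no one reporting to them are Gretchen Chen, Xochitl Jones, Talia Eriksson, Keiko Yamada. That is 4.

4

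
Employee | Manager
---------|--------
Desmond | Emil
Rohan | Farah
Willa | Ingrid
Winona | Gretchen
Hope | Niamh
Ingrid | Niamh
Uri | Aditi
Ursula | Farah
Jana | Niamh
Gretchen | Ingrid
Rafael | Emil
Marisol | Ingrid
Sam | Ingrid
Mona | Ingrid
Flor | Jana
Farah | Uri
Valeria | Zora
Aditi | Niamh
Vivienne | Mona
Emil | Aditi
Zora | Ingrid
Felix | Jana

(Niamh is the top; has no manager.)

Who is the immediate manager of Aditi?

Niamh

Aditi reports directly to Niamh.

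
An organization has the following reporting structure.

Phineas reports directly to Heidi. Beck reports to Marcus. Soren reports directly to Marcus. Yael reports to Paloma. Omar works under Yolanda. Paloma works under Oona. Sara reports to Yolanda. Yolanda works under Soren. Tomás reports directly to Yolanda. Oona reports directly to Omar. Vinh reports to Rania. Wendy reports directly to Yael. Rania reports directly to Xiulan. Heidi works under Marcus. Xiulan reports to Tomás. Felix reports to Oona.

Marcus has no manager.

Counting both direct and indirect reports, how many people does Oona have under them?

4

Oona directly manages Paloma, Felix. Under Paloma: Yael, Wendy (2). Felix has no reports. So Oona's organization is 2 direct reports plus everyone under them: 3 + 1 = 4.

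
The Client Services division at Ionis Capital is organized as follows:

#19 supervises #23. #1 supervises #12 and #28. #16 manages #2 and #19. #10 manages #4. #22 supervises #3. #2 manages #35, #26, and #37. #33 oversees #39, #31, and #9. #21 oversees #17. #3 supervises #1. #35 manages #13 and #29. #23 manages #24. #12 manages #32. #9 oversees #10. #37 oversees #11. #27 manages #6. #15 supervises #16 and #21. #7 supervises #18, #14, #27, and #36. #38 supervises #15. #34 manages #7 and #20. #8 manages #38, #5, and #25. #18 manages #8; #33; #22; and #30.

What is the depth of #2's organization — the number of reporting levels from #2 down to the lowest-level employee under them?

2

The longest chain under #2 runs #2 → #37 → #11, which is 2 levels below #2.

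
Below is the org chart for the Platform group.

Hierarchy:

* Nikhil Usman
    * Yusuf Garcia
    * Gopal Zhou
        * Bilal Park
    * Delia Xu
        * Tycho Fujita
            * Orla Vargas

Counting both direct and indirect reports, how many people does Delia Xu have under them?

2

Delia Xu directly manages Tycho Fujita. Under Tycho Fujita: Orla Vargas (1). That's 2 in total.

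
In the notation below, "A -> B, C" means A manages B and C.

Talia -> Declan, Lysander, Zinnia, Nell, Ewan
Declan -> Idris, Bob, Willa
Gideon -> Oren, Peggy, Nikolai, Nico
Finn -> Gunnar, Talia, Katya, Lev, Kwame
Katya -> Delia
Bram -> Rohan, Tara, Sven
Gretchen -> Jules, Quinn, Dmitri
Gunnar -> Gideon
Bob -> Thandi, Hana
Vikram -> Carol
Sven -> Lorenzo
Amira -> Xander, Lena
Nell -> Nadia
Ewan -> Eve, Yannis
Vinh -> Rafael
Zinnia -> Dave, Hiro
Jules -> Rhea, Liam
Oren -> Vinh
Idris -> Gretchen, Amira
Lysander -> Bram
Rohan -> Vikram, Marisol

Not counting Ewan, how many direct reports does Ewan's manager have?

4

Ewan reports to Talia. Talia's other direct reports are Declan, Lysander, Zinnia, Nell — 4 peers.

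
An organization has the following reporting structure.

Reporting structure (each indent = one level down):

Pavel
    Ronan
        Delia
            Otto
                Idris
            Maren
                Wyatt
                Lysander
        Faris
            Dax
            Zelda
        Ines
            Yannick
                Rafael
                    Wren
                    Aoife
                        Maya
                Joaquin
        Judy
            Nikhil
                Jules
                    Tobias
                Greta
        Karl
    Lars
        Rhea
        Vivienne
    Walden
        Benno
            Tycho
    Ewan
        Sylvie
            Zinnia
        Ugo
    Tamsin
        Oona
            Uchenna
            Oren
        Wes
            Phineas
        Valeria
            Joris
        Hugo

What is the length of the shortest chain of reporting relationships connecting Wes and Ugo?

4

Wes is 2 levels below Pavel, and Ugo is 2 levels below Pavel (their lowest common manager). The shortest path runs up from Wes to Pavel and back down to Ugo: 2 + 2 = 4 links.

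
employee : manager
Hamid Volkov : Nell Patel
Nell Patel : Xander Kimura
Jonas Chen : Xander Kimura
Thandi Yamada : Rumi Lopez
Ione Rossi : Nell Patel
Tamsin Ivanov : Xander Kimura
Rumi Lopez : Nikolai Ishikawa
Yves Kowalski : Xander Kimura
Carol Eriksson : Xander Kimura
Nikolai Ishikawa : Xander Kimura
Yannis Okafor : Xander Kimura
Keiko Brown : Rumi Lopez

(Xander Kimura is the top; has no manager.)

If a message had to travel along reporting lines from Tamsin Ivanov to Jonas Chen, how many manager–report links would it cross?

2

Tamsin Ivanov is 1 level below Xander Kimura, and Jonas Chen is 1 level below Xander Kimura (their lowest common manager). The shortest path runs up from Tamsin Ivanov to Xander Kimura and back down to Jonas Chen: 1 + 1 = 2 links.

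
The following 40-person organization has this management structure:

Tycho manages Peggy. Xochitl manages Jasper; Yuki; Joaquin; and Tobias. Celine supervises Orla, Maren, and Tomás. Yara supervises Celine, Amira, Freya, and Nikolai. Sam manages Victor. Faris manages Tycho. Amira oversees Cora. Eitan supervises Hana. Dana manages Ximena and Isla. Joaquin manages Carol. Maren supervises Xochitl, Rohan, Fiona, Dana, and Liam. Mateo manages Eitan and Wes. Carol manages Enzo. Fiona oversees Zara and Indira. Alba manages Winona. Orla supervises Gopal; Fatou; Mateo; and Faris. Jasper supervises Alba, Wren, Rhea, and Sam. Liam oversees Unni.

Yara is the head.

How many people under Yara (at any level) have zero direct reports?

The people in Yara's organization with no one reporting to them are Nikolai, Freya, Cora, Tomás, Unni, Isla, Ximena, Zara, Indira, Rohan, Tobias, Enzo, Yuki, Rhea, Winona, Victor, Wren, Peggy, Wes, Hana, Fatou, Gopal. That is 22.

22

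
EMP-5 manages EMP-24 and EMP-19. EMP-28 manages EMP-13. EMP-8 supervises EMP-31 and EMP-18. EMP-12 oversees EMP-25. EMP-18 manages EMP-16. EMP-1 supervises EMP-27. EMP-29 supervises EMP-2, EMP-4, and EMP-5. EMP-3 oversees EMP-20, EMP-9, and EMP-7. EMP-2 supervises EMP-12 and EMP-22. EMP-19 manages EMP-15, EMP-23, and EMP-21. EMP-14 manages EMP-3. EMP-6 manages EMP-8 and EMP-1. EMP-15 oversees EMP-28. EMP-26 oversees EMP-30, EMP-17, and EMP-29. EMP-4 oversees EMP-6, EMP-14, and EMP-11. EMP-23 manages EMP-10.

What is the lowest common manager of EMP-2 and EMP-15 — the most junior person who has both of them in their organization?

EMP-29

EMP-2's chain of managers is EMP-29, EMP-26. EMP-15's chain of managers is EMP-19, EMP-5, EMP-29, EMP-26. The first manager that appears in both chains is EMP-29.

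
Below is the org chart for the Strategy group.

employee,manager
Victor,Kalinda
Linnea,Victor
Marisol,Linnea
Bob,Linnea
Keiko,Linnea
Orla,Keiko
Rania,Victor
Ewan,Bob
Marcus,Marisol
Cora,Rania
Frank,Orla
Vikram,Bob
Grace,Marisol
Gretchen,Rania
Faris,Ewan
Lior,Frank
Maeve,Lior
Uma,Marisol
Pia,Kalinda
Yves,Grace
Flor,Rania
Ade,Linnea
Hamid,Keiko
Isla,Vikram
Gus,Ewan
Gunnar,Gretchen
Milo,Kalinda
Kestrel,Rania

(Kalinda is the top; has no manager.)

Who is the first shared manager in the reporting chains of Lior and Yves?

Lior's chain of managers is Frank, Orla, Keiko, Linnea, Victor, Kalinda. Yves's chain of managers is Grace, Marisol, Linnea, Victor, Kalinda. The first manager that appears in both chains is Linnea.

Linnea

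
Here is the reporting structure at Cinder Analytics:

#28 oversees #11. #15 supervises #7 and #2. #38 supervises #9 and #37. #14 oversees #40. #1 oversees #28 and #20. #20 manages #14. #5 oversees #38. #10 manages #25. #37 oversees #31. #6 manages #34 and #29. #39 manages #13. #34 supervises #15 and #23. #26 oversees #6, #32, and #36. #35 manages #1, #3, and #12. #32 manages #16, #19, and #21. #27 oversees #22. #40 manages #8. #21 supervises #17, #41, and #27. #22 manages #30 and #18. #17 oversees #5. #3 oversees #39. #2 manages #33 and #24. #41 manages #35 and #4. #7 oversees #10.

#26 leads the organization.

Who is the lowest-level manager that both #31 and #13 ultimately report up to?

#31's chain of managers is #37, #38, #5, #17, #21, #32, #26. #13's chain of managers is #39, #3, #35, #41, #21, #32, #26. The first manager that appears in both chains is #21.

#21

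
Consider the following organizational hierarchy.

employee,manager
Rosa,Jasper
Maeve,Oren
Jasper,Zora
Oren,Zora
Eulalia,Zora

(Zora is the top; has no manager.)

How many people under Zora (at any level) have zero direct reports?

3

The people in Zora's organization with no one reporting to them are Rosa, Maeve, Eulalia. That is 3.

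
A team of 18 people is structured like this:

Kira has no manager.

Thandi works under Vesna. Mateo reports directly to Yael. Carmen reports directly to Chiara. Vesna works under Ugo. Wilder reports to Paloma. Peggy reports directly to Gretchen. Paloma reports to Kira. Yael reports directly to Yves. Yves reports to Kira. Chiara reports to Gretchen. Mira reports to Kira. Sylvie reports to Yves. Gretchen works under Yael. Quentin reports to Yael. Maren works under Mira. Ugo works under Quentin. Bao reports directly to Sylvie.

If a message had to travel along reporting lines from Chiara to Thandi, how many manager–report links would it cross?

6

Chiara is 2 levels below Yael, and Thandi is 4 levels below Yael (their lowest common manager). The shortest path runs up from Chiara to Yael and back down to Thandi: 2 + 4 = 6 links.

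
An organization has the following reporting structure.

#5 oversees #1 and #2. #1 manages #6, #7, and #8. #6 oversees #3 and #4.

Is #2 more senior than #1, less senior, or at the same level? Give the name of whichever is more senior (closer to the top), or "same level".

Both #2 and #1 are 1 level below #5.

same level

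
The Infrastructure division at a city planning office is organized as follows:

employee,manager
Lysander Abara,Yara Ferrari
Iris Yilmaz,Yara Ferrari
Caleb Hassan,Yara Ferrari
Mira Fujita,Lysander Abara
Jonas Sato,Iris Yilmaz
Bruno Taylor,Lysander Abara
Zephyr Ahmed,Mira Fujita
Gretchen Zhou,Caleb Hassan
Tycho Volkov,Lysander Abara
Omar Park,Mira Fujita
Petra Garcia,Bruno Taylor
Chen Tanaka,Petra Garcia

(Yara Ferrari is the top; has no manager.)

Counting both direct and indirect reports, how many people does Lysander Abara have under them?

Lysander Abara directly manages Mira Fujita, Bruno Taylor, Tycho Volkov. Under Mira Fujita: Omar Park, Zephyr Ahmed (2). Under Bruno Taylor: Petra Garcia, Chen Tanaka (2). Tycho Volkov has no reports. So Lysander Abara's organization is 3 direct reports plus everyone under them: 3 + 3 + 1 = 7.

7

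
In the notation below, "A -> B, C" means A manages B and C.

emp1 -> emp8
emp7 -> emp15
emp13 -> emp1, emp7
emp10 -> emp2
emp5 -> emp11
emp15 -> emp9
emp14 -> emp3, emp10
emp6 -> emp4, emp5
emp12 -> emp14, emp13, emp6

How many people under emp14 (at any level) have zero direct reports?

The people in emp14's organization with no one reporting to them are emp2, emp3. That is 2.

2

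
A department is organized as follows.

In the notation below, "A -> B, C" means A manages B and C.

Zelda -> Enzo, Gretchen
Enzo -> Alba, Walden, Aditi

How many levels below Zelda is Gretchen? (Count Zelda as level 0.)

Chain from Gretchen up to Zelda: Gretchen → Zelda. That is 1 step up, so Gretchen is 1 level below Zelda.

1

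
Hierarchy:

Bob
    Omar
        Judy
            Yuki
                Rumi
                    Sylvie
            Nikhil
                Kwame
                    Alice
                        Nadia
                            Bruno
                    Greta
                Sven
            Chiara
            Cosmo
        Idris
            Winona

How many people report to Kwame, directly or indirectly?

4

Kwame directly manages Alice, Greta. Under Alice: Nadia, Bruno (2). Greta has no reports. So Kwame's organization is 2 direct reports plus everyone under them: 3 + 1 = 4.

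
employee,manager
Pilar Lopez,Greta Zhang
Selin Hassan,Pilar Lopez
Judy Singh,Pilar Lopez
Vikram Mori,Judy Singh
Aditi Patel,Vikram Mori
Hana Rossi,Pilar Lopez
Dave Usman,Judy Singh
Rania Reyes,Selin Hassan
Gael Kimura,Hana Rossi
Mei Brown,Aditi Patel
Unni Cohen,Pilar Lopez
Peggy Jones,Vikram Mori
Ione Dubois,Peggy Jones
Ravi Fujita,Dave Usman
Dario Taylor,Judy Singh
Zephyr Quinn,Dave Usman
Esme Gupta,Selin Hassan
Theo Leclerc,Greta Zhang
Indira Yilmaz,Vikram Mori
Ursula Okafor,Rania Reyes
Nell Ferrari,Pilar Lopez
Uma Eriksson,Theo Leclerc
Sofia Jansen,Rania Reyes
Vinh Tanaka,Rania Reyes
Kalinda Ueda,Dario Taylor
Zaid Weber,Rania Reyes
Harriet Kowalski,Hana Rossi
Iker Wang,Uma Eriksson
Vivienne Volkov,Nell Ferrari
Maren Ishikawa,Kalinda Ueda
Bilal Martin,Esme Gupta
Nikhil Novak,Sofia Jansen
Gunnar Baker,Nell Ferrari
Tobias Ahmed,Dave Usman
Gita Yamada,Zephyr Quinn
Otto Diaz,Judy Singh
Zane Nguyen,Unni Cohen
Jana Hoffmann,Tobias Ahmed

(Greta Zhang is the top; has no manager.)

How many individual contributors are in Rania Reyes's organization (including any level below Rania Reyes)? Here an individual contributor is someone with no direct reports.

The people in Rania Reyes's organization with no one reporting to them are Zaid Weber, Vinh Tanaka, Nikhil Novak, Ursula Okafor. That is 4.

4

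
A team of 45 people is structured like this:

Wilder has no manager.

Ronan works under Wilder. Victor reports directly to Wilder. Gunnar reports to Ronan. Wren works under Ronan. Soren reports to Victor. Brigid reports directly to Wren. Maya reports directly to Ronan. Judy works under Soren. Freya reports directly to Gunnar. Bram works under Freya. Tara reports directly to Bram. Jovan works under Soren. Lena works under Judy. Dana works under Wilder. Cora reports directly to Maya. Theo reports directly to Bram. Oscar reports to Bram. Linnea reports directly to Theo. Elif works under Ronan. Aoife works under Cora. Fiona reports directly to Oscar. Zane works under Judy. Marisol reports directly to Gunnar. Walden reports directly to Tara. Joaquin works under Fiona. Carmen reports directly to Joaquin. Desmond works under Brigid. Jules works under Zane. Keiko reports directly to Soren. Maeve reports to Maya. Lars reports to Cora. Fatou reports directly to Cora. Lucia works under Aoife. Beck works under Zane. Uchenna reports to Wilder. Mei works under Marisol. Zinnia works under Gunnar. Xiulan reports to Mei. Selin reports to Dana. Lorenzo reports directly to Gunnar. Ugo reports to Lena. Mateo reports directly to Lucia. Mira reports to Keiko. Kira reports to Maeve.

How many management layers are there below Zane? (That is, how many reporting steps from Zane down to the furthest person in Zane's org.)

1

The longest chain under Zane runs Zane → Beck, which is 1 level below Zane.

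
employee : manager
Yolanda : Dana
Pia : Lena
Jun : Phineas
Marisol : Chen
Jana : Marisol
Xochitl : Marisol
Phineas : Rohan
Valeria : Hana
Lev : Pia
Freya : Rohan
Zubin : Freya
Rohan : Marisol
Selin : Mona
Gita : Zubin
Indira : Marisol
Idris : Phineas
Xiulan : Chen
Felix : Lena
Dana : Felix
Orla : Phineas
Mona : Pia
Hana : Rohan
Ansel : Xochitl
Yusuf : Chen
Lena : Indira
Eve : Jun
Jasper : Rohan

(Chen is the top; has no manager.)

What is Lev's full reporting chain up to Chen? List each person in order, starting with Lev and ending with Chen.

Lev reports to Pia. Pia reports to Lena. Lena reports to Indira. Indira reports to Marisol. Marisol reports to Chen. Chen is at the top.

Lev -> Pia -> Lena -> Indira -> Marisol -> Chen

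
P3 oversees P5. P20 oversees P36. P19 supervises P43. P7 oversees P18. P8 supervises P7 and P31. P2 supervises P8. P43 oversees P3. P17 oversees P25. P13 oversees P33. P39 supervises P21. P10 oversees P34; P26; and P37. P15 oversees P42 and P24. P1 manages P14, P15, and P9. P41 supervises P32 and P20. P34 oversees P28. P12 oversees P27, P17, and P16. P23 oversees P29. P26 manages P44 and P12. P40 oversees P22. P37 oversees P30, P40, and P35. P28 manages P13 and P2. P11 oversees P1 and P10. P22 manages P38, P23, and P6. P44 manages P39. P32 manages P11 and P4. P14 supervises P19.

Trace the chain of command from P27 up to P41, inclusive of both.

P27 reports to P12. P12 reports to P26. P26 reports to P10. P10 reports to P11. P11 reports to P32. P32 reports to P41. P41 is at the top.

P27 -> P12 -> P26 -> P10 -> P11 -> P32 -> P41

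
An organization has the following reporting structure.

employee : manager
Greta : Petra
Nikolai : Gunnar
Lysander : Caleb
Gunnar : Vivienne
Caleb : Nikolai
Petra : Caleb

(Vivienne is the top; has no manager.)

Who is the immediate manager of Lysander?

Caleb

Lysander reports directly to Caleb.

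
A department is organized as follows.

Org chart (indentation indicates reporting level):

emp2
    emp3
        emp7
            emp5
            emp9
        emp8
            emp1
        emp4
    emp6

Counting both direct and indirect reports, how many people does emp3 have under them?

6

emp3 directly manages emp7, emp8, emp4. Under emp7: emp9, emp5 (2). Under emp8: emp1 (1). emp4 has no reports. So emp3's organization is 3 direct reports plus everyone under them: 3 + 2 + 1 = 6.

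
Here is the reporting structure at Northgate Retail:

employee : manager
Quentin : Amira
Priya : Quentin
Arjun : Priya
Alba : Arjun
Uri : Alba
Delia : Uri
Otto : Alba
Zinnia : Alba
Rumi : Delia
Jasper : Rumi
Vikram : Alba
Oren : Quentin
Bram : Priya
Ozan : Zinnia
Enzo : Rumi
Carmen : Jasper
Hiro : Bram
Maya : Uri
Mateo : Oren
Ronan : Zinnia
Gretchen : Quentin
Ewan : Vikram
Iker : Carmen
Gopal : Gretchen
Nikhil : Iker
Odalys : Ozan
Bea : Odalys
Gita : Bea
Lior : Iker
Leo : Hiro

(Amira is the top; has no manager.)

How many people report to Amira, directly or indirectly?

30

Amira directly manages Quentin. Under Quentin: Gretchen, Gopal, Oren, Mateo, Priya, Bram, Hiro, Leo, Arjun, Alba, Vikram, Ewan, Zinnia, Ronan, Ozan, Odalys, Bea, Gita, Otto, Uri, Maya, Delia, Rumi, Enzo, Jasper, Carmen, Iker, Lior, Nikhil (29). That's 30 in total.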